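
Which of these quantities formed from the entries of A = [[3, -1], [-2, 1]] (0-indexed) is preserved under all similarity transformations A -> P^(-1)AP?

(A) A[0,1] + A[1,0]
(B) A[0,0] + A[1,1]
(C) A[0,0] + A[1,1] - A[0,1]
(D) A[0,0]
B

A[0,0] + A[1,1] is the trace of A. By the cyclic property of the trace, tr(P^(-1)AP) = tr(APP^(-1)) = tr(A), so it is the same for every matrix similar to A.

The other combinations are not similarity invariants. For example, take P = [[1, 2], [0, 1]] (det P = 1), so P^(-1) = [[1, -2], [0, 1]] and
B = P^(-1)AP = [[7, 11], [-2, -3]].
Evaluating each option on A and on B:
(A) A[0,1] + A[1,0]: -3 for A, 9 for B -> changes
(B) A[0,0] + A[1,1]: 4 for A, 4 for B -> unchanged
(C) A[0,0] + A[1,1] - A[0,1]: 5 for A, -7 for B -> changes
(D) A[0,0]: 3 for A, 7 for B -> changes

Only (B) A[0,0] + A[1,1] = 4 survives (and it does so for every P, not just this one), so it is the invariant.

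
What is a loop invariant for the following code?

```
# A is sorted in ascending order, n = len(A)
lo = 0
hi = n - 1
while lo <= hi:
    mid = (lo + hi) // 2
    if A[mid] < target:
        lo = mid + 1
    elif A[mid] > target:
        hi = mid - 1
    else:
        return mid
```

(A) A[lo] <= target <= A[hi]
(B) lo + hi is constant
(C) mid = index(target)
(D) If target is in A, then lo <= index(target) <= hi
D

A loop invariant must hold before the first iteration and be re-established by every execution of the body.

(D) If target is in A, then lo <= index(target) <= hi: Before the loop [lo, hi] = [0, n-1] covers every index. When A[mid] < target, sortedness puts target strictly to the right of mid, so setting lo = mid + 1 keeps index(target) in [lo, hi]; symmetrically for hi = mid - 1. Hence 'if target is in A then lo <= index(target) <= hi' holds after every iteration, and when lo > hi it proves target is absent.

The other options fail:
(A) A[lo] <= target <= A[hi]: fails when target is not in A (e.g. target < A[0] already violates it before the loop), so it is not maintained in general.
(B) lo + hi is constant: each iteration moves exactly one of lo, hi, so lo + hi changes (e.g. 0 + (n-1) becomes (mid+1) + (n-1)).
(C) mid = index(target): mid is just the current probe; it equals index(target) only on the iteration that returns.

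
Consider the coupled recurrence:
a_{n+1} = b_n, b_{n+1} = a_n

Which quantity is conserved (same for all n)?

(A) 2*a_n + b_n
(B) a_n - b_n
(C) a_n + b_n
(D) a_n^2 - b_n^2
C

Replace a_n by a_{n+1} = b_n and b_n by b_{n+1} = a_n in each option and simplify:
(A) 2*a_n + b_n  ->  2*(b_n) + (a_n) = a_n + 2*b_n   [not conserved]
(B) a_n - b_n  ->  (b_n) - (a_n) = -a_n + b_n   [not conserved]
(C) a_n + b_n  ->  (b_n) + (a_n) = a_n + b_n   [conserved]
(D) a_n^2 - b_n^2  ->  (b_n)^2 - (a_n)^2 = -a_n^2 + b_n^2   [not conserved]

Only (C) a_n + b_n returns to itself after one step, so it is the conserved quantity.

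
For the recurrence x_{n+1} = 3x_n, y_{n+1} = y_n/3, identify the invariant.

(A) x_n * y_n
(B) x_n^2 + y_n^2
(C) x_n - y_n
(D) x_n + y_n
A

For the recurrence x_{n+1} = 3x_n, y_{n+1} = y_n/3:

x_{n+1} * y_{n+1} = (3x_n) * (y_n/3) = x_n * y_n
The product is conserved.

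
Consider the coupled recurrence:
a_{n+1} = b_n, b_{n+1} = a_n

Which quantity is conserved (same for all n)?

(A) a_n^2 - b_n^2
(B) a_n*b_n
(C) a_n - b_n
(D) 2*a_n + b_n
B

Replace a_n by a_{n+1} = b_n and b_n by b_{n+1} = a_n in each option and simplify:
(A) a_n^2 - b_n^2  ->  (b_n)^2 - (a_n)^2 = -a_n^2 + b_n^2   [not conserved]
(B) a_n*b_n  ->  (b_n)*(a_n) = a_n*b_n   [conserved]
(C) a_n - b_n  ->  (b_n) - (a_n) = -a_n + b_n   [not conserved]
(D) 2*a_n + b_n  ->  2*(b_n) + (a_n) = a_n + 2*b_n   [not conserved]

Only (B) a_n*b_n returns to itself after one step, so it is the conserved quantity.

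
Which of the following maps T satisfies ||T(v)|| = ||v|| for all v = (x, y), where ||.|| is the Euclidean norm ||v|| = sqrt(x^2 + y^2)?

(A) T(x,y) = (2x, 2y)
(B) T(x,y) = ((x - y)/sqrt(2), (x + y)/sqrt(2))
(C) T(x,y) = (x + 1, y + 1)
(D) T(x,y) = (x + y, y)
B

A transformation preserves a norm if ||T(v)|| = ||v|| for every v; a single vector where the norm changes rules an option out.

(A) T(x,y) = (2x, 2y): v = (1, 0) has norm sqrt((1)^2 + (0)^2) = 1, but T(v) = (2, 0) has norm 2 -- not preserved.
(B) T(x,y) = ((x - y)/sqrt(2), (x + y)/sqrt(2)): preserves the norm -- it is an orthogonal map (a rotation/reflection), and (sqrt(2)(x - y)/2)^2 + (sqrt(2)(x + y)/2)^2 simplifies to x^2 + y^2.
(C) T(x,y) = (x + 1, y + 1): v = (1, 0) has norm sqrt((1)^2 + (0)^2) = 1, but T(v) = (2, 1) has norm sqrt(5) -- not preserved.
(D) T(x,y) = (x + y, y): v = (0, 1) has norm sqrt((0)^2 + (1)^2) = 1, but T(v) = (1, 1) has norm sqrt(2) -- not preserved.

Therefore the answer is (B).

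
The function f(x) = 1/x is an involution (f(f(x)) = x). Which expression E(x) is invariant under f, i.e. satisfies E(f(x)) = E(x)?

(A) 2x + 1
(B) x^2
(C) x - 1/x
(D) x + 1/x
D

Replace x by f(x) = 1/x in each option and simplify. As a quick numerical cross-check, also compare E(3) with E(f(3)) = E(1/3).

(A) 2x + 1  ->  2(1/x) + 1 = (x + 2)/x; check: E(3) = 7 but E(1/3) = 5/3.   [not invariant]
(B) x^2  ->  (1/x)^2 = x^(-2); check: E(3) = 9 but E(1/3) = 1/9.   [not invariant]
(C) x - 1/x  ->  (1/x) - 1/(1/x) = -x + 1/x; check: E(3) = 8/3 but E(1/3) = -8/3.   [not invariant]
(D) x + 1/x  ->  (1/x) + 1/(1/x), which simplifies back to x + 1/x; check: E(3) = 10/3, E(1/3) = 10/3.   [invariant]

Only (D) is unchanged. E is symmetric under swapping x with f(x) = 1/x, which is exactly what an involution does.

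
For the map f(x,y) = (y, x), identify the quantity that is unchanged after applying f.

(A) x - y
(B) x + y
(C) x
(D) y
B

For f(x,y) = (y, x):
After applying f: x' = y, y' = x. So x' + y' = y + x = x + y.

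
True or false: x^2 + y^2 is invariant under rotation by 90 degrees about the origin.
True

Applying rotation by 90 degrees: x' = x*cos(90 degrees) - y*sin(90 degrees) = -y, y' = x*sin(90 degrees) + y*cos(90 degrees) = x

Substituting into x^2 + y^2:
(-y)^2 + (x)^2
= x^2 + y^2

This equals the original expression x^2 + y^2, so it IS invariant.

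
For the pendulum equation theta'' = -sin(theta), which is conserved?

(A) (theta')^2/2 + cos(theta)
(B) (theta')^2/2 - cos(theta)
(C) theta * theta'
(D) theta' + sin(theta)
B

A first integral I satisfies dI/dt = 0 along every solution. Differentiate each option and use the equation of motion:
(A) d/dt[(theta')^2/2 + cos(theta)] = theta' theta'' - sin(theta) theta' = -2 theta' sin(theta), not identically 0
(B) d/dt[(theta')^2/2 - cos(theta)] = theta' theta'' + sin(theta) theta' = theta'(-sin(theta)) + theta' sin(theta) = 0
(C) d/dt[theta * theta'] = (theta')^2 + theta theta'' = (theta')^2 - theta sin(theta), not identically 0
(D) d/dt[theta' + sin(theta)] = theta'' + cos(theta) theta' = -sin(theta) + theta' cos(theta), not identically 0

Only (B) has zero time-derivative. This is the total energy: kinetic (theta')^2/2 plus potential -cos(theta).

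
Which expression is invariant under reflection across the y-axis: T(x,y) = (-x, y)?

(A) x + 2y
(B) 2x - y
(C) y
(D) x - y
C

The map is reflection across the y-axis: T(x,y) = (-x, y).
Substitute the transformed coordinates into each option and compare with the original:
(A) x + 2y  ->  (-x) + 2(y) = -x + 2y   [differs from x + 2y: not invariant]
(B) 2x - y  ->  2(-x) - (y) = -2x - y   [differs from 2x - y: not invariant]
(C) y  ->  (y) = y   [equals y: invariant]
(D) x - y  ->  (-x) - (y) = -x - y   [differs from x - y: not invariant]

Only option (C), y, is unchanged by the transformation.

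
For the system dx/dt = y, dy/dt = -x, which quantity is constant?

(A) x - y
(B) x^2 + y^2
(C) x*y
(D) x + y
B

A first integral I satisfies dI/dt = 0 along every solution. Differentiate each option and use the equation of motion:
(A) d/dt[x - y] = y - (-x) = x + y, not identically 0
(B) d/dt[x^2 + y^2] = 2x*dx/dt + 2y*dy/dt = 2x*y + 2y*(-x) = 0
(C) d/dt[x*y] = (dx/dt)y + x(dy/dt) = y^2 - x^2, not identically 0
(D) d/dt[x + y] = y + (-x) = y - x, not identically 0

Only (B) has zero time-derivative. So x^2 + y^2 (the squared radius; trajectories are circles) is the conserved quantity.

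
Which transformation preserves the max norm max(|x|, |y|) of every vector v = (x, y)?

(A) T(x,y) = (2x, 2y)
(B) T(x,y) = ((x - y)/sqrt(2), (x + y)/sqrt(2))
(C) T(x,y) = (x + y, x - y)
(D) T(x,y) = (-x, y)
D

A transformation preserves a norm if ||T(v)|| = ||v|| for every v; a single vector where the norm changes rules an option out.

(A) T(x,y) = (2x, 2y): v = (1, 0) has norm max(|1|, |0|) = 1, but T(v) = (2, 0) has norm 2 -- not preserved.
(B) T(x,y) = ((x - y)/sqrt(2), (x + y)/sqrt(2)): v = (1, 0) has norm max(|1|, |0|) = 1, but T(v) = (sqrt(2)/2, sqrt(2)/2) has norm sqrt(2)/2 -- not preserved.
(C) T(x,y) = (x + y, x - y): v = (1, 1) has norm max(|1|, |1|) = 1, but T(v) = (2, 0) has norm 2 -- not preserved.
(D) T(x,y) = (-x, y): preserves the norm -- it only permutes the coordinates and/or flips signs, which leaves max(|x|, |y|) unchanged.

Therefore the answer is (D).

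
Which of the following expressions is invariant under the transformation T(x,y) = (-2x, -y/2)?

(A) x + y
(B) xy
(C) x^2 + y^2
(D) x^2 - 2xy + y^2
B

An expression E(x,y) is invariant under T if E(T(x,y)) = E(x,y). Here T(x,y) = (-2x, -y/2).
Substitute the transformed coordinates into each option and compare with the original:
(A) x + y  ->  (-2x) + (-y/2) = -2x - y/2   [differs from x + y: not invariant]
(B) xy  ->  (-2x)(-y/2) = xy   [equals xy: invariant]
(C) x^2 + y^2  ->  (-2x)^2 + (-y/2)^2 = 4x^2 + y^2/4   [differs from x^2 + y^2: not invariant]
(D) x^2 - 2xy + y^2  ->  (-2x)^2 - 2(-2x)(-y/2) + (-y/2)^2 = 4x^2 - 2xy + y^2/4   [differs from x^2 - 2xy + y^2: not invariant]

Only option (B), xy, is unchanged by the transformation.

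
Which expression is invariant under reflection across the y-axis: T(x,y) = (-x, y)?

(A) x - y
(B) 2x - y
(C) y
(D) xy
C

The map is reflection across the y-axis: T(x,y) = (-x, y).
Substitute the transformed coordinates into each option and compare with the original:
(A) x - y  ->  (-x) - (y) = -x - y   [differs from x - y: not invariant]
(B) 2x - y  ->  2(-x) - (y) = -2x - y   [differs from 2x - y: not invariant]
(C) y  ->  (y) = y   [equals y: invariant]
(D) xy  ->  (-x)(y) = -xy   [differs from xy: not invariant]

Only option (C), y, is unchanged by the transformation.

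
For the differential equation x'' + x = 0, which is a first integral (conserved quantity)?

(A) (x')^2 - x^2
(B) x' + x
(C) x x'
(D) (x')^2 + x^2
D

A first integral I satisfies dI/dt = 0 along every solution. Differentiate each option and use the equation of motion:
(A) d/dt[(x')^2 - x^2] = 2x'x'' - 2x x' = -4x x', not identically 0
(B) d/dt[x' + x] = x'' + x' = -x + x', not identically 0
(C) d/dt[x x'] = (x')^2 + x x'' = (x')^2 - x^2, not identically 0
(D) d/dt[(x')^2 + x^2] = 2x'x'' + 2x x' = 2x'(-x) + 2x x' = 0

Only (D) has zero time-derivative. So the energy-like quantity (x')^2 + x^2 is the first integral.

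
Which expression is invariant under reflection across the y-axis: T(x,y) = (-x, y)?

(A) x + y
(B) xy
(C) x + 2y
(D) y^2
D

The map is reflection across the y-axis: T(x,y) = (-x, y).
Substitute the transformed coordinates into each option and compare with the original:
(A) x + y  ->  (-x) + (y) = -x + y   [differs from x + y: not invariant]
(B) xy  ->  (-x)(y) = -xy   [differs from xy: not invariant]
(C) x + 2y  ->  (-x) + 2(y) = -x + 2y   [differs from x + 2y: not invariant]
(D) y^2  ->  (y)^2 = y^2   [equals y^2: invariant]

Only option (D), y^2, is unchanged by the transformation.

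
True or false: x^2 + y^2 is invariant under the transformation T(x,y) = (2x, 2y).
False

Substitute T(x,y) = (2x, 2y) into the expression and compare with the original.

Original: x^2 + y^2
After applying T: (2x)^2 + (2y)^2 = 4x^2 + 4y^2

This differs from the original x^2 + y^2 (difference: 3x^2 + 3y^2), so the expression is NOT invariant.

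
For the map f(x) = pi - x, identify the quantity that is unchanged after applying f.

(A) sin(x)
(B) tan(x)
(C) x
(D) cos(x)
A

For f(x) = pi - x:
sin(pi - x) = sin(x), so sine is invariant under this transformation.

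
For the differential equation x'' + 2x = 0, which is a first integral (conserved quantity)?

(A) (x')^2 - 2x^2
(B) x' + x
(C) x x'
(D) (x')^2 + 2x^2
D

A first integral I satisfies dI/dt = 0 along every solution. Differentiate each option and use the equation of motion:
(A) d/dt[(x')^2 - 2x^2] = 2x'x'' - 4x x' = -8x x', not identically 0
(B) d/dt[x' + x] = x'' + x' = -2x + x', not identically 0
(C) d/dt[x x'] = (x')^2 + x x'' = (x')^2 - 2x^2, not identically 0
(D) d/dt[(x')^2 + 2x^2] = 2x'x'' + 4x x' = 2x'(-2x) + 4x x' = 0

Only (D) has zero time-derivative. So the energy-like quantity (x')^2 + 2x^2 is the first integral.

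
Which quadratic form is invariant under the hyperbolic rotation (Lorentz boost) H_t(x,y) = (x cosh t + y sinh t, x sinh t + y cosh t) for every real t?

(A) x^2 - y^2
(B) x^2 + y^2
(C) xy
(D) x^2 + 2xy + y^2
A

Write x' = x cosh t + y sinh t, y' = x sinh t + y cosh t and substitute into each option:
(A) x^2 - y^2: (x cosh t + y sinh t)^2 - (x sinh t + y cosh t)^2 = x^2(cosh^2 t - sinh^2 t) + 2xy(cosh t sinh t - sinh t cosh t) + y^2(sinh^2 t - cosh^2 t) = x^2 - y^2   [invariant, using cosh^2 t - sinh^2 t = 1]
(B) x^2 + y^2: (x cosh t + y sinh t)^2 + (x sinh t + y cosh t)^2 = (x^2 + y^2)(cosh^2 t + sinh^2 t) + 4xy sinh t cosh t = (x^2 + y^2) cosh 2t + 2xy sinh 2t   [not invariant for t != 0]
(C) xy: (x cosh t + y sinh t)(x sinh t + y cosh t) = xy(cosh^2 t + sinh^2 t) + (x^2 + y^2) sinh t cosh t = xy cosh 2t + (x^2 + y^2)(sinh 2t)/2   [not invariant for t != 0]
(D) x^2 + 2xy + y^2: (x' + y')^2 with x' + y' = (x + y)(cosh t + sinh t) = (x + y)e^t, so it becomes (x + y)^2 e^(2t)   [not invariant for t != 0]

Only (A) x^2 - y^2 is unchanged; it is the Minkowski form preserved by Lorentz boosts, just as x^2 + y^2 is preserved by ordinary rotations.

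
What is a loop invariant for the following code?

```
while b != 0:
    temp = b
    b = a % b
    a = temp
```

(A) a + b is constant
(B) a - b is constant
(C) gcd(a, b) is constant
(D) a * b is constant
C

A loop invariant must hold before the first iteration and be re-established by every execution of the body.

(C) gcd(a, b) is constant: One iteration replaces (a, b) by (b, a mod b). Since a mod b = a - q*b for an integer q, any common divisor of a and b divides b and a mod b, and conversely; hence gcd(b, a mod b) = gcd(a, b). For instance (35, 4) -> (4, 3) keeps gcd = 1. At exit b = 0 and a = gcd of the original inputs.

The other options fail:
(A) a + b is constant: e.g. (a, b) = (35, 4) -> (4, 3): the sum goes from 39 to 7.
(B) a - b is constant: e.g. (a, b) = (35, 4) -> (4, 3): the difference goes from 31 to 1.
(D) a * b is constant: e.g. (a, b) = (35, 4) -> (4, 3): the product goes from 140 to 12.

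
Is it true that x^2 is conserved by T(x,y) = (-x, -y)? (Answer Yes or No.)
Yes

Substitute T(x,y) = (-x, -y) into the expression and compare with the original.

Original: x^2
After applying T: (-x)^2 = x^2

This is identical to the original x^2, so the expression is invariant.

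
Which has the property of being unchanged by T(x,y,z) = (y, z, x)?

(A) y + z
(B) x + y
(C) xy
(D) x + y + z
D

Apply T(x,y,z) = (y, z, x) to each option, i.e. replace (x, y, z) by the transformed coordinates.
Substitute the transformed coordinates into each option and compare with the original:
(A) y + z  ->  (z) + (x) = x + z   [differs from y + z: not invariant]
(B) x + y  ->  (y) + (z) = y + z   [differs from x + y: not invariant]
(C) xy  ->  (y)(z) = yz   [differs from xy: not invariant]
(D) x + y + z  ->  (y) + (z) + (x) = x + y + z   [equals x + y + z: invariant]

Only option (D), x + y + z, is unchanged by the transformation.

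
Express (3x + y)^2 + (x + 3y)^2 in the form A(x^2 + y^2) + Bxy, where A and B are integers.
10(x^2 + y^2) + 12xy

Expanding: (3x + y)^2 = 9x^2 + 6xy + y^2
(x + 3y)^2 = x^2 + 6xy + 9y^2
Sum = (9+1)(x^2+y^2) + 12xy = 10(x^2 + y^2) + 12xy
This is symmetric in x and y.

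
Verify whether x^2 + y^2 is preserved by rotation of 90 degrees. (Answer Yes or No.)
Yes

Applying rotation by 90 degrees: x' = x*cos(90 degrees) - y*sin(90 degrees) = -y, y' = x*sin(90 degrees) + y*cos(90 degrees) = x

Substituting into x^2 + y^2:
(-y)^2 + (x)^2
= x^2 + y^2

This equals the original expression x^2 + y^2, so it IS invariant.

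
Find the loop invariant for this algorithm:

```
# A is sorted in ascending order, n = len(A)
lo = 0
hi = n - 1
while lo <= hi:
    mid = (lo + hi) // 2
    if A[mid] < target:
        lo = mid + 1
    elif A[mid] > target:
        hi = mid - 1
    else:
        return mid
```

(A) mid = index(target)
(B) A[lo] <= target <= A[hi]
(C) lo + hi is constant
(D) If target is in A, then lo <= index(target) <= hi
D

A loop invariant must hold before the first iteration and be re-established by every execution of the body.

(D) If target is in A, then lo <= index(target) <= hi: Before the loop [lo, hi] = [0, n-1] covers every index. When A[mid] < target, sortedness puts target strictly to the right of mid, so setting lo = mid + 1 keeps index(target) in [lo, hi]; symmetrically for hi = mid - 1. Hence 'if target is in A then lo <= index(target) <= hi' holds after every iteration, and when lo > hi it proves target is absent.

The other options fail:
(A) mid = index(target): mid is just the current probe; it equals index(target) only on the iteration that returns.
(B) A[lo] <= target <= A[hi]: fails when target is not in A (e.g. target < A[0] already violates it before the loop), so it is not maintained in general.
(C) lo + hi is constant: each iteration moves exactly one of lo, hi, so lo + hi changes (e.g. 0 + (n-1) becomes (mid+1) + (n-1)).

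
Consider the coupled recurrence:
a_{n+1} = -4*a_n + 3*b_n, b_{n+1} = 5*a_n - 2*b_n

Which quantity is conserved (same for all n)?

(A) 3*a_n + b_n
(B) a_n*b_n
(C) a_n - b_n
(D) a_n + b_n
D

Replace a_n by a_{n+1} = -4*a_n + 3*b_n and b_n by b_{n+1} = 5*a_n - 2*b_n in each option and simplify:
(A) 3*a_n + b_n  ->  3*(-4*a_n + 3*b_n) + (5*a_n - 2*b_n) = -7*a_n + 7*b_n   [not conserved]
(B) a_n*b_n  ->  (-4*a_n + 3*b_n)*(5*a_n - 2*b_n) = -20*a_n^2 + 23*a_n*b_n - 6*b_n^2   [not conserved]
(C) a_n - b_n  ->  (-4*a_n + 3*b_n) - (5*a_n - 2*b_n) = -9*a_n + 5*b_n   [not conserved]
(D) a_n + b_n  ->  (-4*a_n + 3*b_n) + (5*a_n - 2*b_n) = a_n + b_n   [conserved]

Only (D) a_n + b_n returns to itself after one step, so it is the conserved quantity.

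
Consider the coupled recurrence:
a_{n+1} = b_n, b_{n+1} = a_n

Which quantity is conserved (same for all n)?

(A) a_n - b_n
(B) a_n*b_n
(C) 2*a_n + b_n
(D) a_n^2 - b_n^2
B

Replace a_n by a_{n+1} = b_n and b_n by b_{n+1} = a_n in each option and simplify:
(A) a_n - b_n  ->  (b_n) - (a_n) = -a_n + b_n   [not conserved]
(B) a_n*b_n  ->  (b_n)*(a_n) = a_n*b_n   [conserved]
(C) 2*a_n + b_n  ->  2*(b_n) + (a_n) = a_n + 2*b_n   [not conserved]
(D) a_n^2 - b_n^2  ->  (b_n)^2 - (a_n)^2 = -a_n^2 + b_n^2   [not conserved]

Only (B) a_n*b_n returns to itself after one step, so it is the conserved quantity.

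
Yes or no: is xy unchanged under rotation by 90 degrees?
No

Applying rotation by 90 degrees: x' = x*cos(90 degrees) - y*sin(90 degrees) = -y, y' = x*sin(90 degrees) + y*cos(90 degrees) = x

Substituting into xy:
(-y)(x)
= -xy

This differs from the original expression xy, so it is NOT invariant.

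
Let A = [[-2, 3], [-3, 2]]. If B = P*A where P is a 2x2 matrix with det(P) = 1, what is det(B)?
5

By the multiplicative property of determinants, det(B) = det(P*A) = det(P) * det(A) = det(A),
so the determinant is invariant under multiplication by any determinant-1 matrix; we just need det(A).

det(A) = (-2)(2) - (3)(-3) = -4 - (-9) = 5

Therefore det(B) = 1 * 5 = 5.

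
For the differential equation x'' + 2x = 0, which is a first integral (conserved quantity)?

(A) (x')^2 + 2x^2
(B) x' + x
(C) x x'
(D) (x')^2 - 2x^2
A

A first integral I satisfies dI/dt = 0 along every solution. Differentiate each option and use the equation of motion:
(A) d/dt[(x')^2 + 2x^2] = 2x'x'' + 4x x' = 2x'(-2x) + 4x x' = 0
(B) d/dt[x' + x] = x'' + x' = -2x + x', not identically 0
(C) d/dt[x x'] = (x')^2 + x x'' = (x')^2 - 2x^2, not identically 0
(D) d/dt[(x')^2 - 2x^2] = 2x'x'' - 4x x' = -8x x', not identically 0

Only (A) has zero time-derivative. So the energy-like quantity (x')^2 + 2x^2 is the first integral.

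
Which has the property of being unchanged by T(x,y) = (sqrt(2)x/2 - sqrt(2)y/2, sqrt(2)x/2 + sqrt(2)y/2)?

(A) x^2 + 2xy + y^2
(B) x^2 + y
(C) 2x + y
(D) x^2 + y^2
D

An expression E(x,y) is invariant under T if E(T(x,y)) = E(x,y). Here T(x,y) = (sqrt(2)x/2 - sqrt(2)y/2, sqrt(2)x/2 + sqrt(2)y/2).
Substitute the transformed coordinates into each option and compare with the original:
(A) x^2 + 2xy + y^2  ->  (sqrt(2)x/2 - sqrt(2)y/2)^2 + 2(sqrt(2)x/2 - sqrt(2)y/2)(sqrt(2)x/2 + sqrt(2)y/2) + (sqrt(2)x/2 + sqrt(2)y/2)^2 = 2x^2   [differs from x^2 + 2xy + y^2: not invariant]
(B) x^2 + y  ->  (sqrt(2)x/2 - sqrt(2)y/2)^2 + (sqrt(2)x/2 + sqrt(2)y/2) = x^2/2 - xy + sqrt(2)x/2 + y^2/2 + sqrt(2)y/2   [differs from x^2 + y: not invariant]
(C) 2x + y  ->  2(sqrt(2)x/2 - sqrt(2)y/2) + (sqrt(2)x/2 + sqrt(2)y/2) = 3sqrt(2)x/2 - sqrt(2)y/2   [differs from 2x + y: not invariant]
(D) x^2 + y^2  ->  (sqrt(2)x/2 - sqrt(2)y/2)^2 + (sqrt(2)x/2 + sqrt(2)y/2)^2 = x^2 + y^2   [equals x^2 + y^2: invariant]

Only option (D), x^2 + y^2, is unchanged by the transformation.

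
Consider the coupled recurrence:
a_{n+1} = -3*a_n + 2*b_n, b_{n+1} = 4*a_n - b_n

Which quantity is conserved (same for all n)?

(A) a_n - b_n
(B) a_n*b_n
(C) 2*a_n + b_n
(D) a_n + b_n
D

Replace a_n by a_{n+1} = -3*a_n + 2*b_n and b_n by b_{n+1} = 4*a_n - b_n in each option and simplify:
(A) a_n - b_n  ->  (-3*a_n + 2*b_n) - (4*a_n - b_n) = -7*a_n + 3*b_n   [not conserved]
(B) a_n*b_n  ->  (-3*a_n + 2*b_n)*(4*a_n - b_n) = -12*a_n^2 + 11*a_n*b_n - 2*b_n^2   [not conserved]
(C) 2*a_n + b_n  ->  2*(-3*a_n + 2*b_n) + (4*a_n - b_n) = -2*a_n + 3*b_n   [not conserved]
(D) a_n + b_n  ->  (-3*a_n + 2*b_n) + (4*a_n - b_n) = a_n + b_n   [conserved]

Only (D) a_n + b_n returns to itself after one step, so it is the conserved quantity.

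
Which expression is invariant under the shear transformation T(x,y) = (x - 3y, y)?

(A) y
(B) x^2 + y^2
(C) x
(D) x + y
A

Under the shear T(x,y) = (x - 3y, y):
Substitute the transformed coordinates into each option and compare with the original:
(A) y  ->  (y) = y   [equals y: invariant]
(B) x^2 + y^2  ->  (x - 3y)^2 + (y)^2 = x^2 - 6xy + 10y^2   [differs from x^2 + y^2: not invariant]
(C) x  ->  (x - 3y) = x - 3y   [differs from x: not invariant]
(D) x + y  ->  (x - 3y) + (y) = x - 2y   [differs from x + y: not invariant]

Only option (A), y, is unchanged by the transformation.
A horizontal shear moves points parallel to the x-axis, so the y-coordinate (and any function of y alone) is unchanged.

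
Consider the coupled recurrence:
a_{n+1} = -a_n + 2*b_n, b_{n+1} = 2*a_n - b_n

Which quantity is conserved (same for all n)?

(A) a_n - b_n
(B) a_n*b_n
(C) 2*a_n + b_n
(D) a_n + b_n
D

Replace a_n by a_{n+1} = -a_n + 2*b_n and b_n by b_{n+1} = 2*a_n - b_n in each option and simplify:
(A) a_n - b_n  ->  (-a_n + 2*b_n) - (2*a_n - b_n) = -3*a_n + 3*b_n   [not conserved]
(B) a_n*b_n  ->  (-a_n + 2*b_n)*(2*a_n - b_n) = -2*a_n^2 + 5*a_n*b_n - 2*b_n^2   [not conserved]
(C) 2*a_n + b_n  ->  2*(-a_n + 2*b_n) + (2*a_n - b_n) = 3*b_n   [not conserved]
(D) a_n + b_n  ->  (-a_n + 2*b_n) + (2*a_n - b_n) = a_n + b_n   [conserved]

Only (D) a_n + b_n returns to itself after one step, so it is the conserved quantity.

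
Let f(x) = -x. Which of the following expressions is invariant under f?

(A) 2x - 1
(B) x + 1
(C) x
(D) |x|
D

For f(x) = -x:
Applying f replaces x by -x. Since |-x| = |x|, the absolute value is unchanged by f, whereas x -> -x, 2x - 1 -> -2x - 1 and x + 1 -> -x + 1 all change.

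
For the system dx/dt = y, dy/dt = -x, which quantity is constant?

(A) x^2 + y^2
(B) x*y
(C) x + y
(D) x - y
A

A first integral I satisfies dI/dt = 0 along every solution. Differentiate each option and use the equation of motion:
(A) d/dt[x^2 + y^2] = 2x*dx/dt + 2y*dy/dt = 2x*y + 2y*(-x) = 0
(B) d/dt[x*y] = (dx/dt)y + x(dy/dt) = y^2 - x^2, not identically 0
(C) d/dt[x + y] = y + (-x) = y - x, not identically 0
(D) d/dt[x - y] = y - (-x) = x + y, not identically 0

Only (A) has zero time-derivative. So x^2 + y^2 (the squared radius; trajectories are circles) is the conserved quantity.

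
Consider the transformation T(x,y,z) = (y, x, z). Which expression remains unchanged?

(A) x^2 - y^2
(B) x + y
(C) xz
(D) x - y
B

Apply T(x,y,z) = (y, x, z) to each option, i.e. replace (x, y, z) by the transformed coordinates.
Substitute the transformed coordinates into each option and compare with the original:
(A) x^2 - y^2  ->  (y)^2 - (x)^2 = -x^2 + y^2   [differs from x^2 - y^2: not invariant]
(B) x + y  ->  (y) + (x) = x + y   [equals x + y: invariant]
(C) xz  ->  (y)(z) = yz   [differs from xz: not invariant]
(D) x - y  ->  (y) - (x) = -x + y   [differs from x - y: not invariant]

Only option (B), x + y, is unchanged by the transformation.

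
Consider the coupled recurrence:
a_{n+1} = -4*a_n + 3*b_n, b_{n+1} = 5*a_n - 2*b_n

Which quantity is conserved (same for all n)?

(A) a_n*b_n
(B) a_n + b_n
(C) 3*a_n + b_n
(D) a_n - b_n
B

Replace a_n by a_{n+1} = -4*a_n + 3*b_n and b_n by b_{n+1} = 5*a_n - 2*b_n in each option and simplify:
(A) a_n*b_n  ->  (-4*a_n + 3*b_n)*(5*a_n - 2*b_n) = -20*a_n^2 + 23*a_n*b_n - 6*b_n^2   [not conserved]
(B) a_n + b_n  ->  (-4*a_n + 3*b_n) + (5*a_n - 2*b_n) = a_n + b_n   [conserved]
(C) 3*a_n + b_n  ->  3*(-4*a_n + 3*b_n) + (5*a_n - 2*b_n) = -7*a_n + 7*b_n   [not conserved]
(D) a_n - b_n  ->  (-4*a_n + 3*b_n) - (5*a_n - 2*b_n) = -9*a_n + 5*b_n   [not conserved]

Only (B) a_n + b_n returns to itself after one step, so it is the conserved quantity.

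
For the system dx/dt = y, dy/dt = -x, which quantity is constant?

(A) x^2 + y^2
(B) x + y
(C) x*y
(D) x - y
A

A first integral I satisfies dI/dt = 0 along every solution. Differentiate each option and use the equation of motion:
(A) d/dt[x^2 + y^2] = 2x*dx/dt + 2y*dy/dt = 2x*y + 2y*(-x) = 0
(B) d/dt[x + y] = y + (-x) = y - x, not identically 0
(C) d/dt[x*y] = (dx/dt)y + x(dy/dt) = y^2 - x^2, not identically 0
(D) d/dt[x - y] = y - (-x) = x + y, not identically 0

Only (A) has zero time-derivative. So x^2 + y^2 (the squared radius; trajectories are circles) is the conserved quantity.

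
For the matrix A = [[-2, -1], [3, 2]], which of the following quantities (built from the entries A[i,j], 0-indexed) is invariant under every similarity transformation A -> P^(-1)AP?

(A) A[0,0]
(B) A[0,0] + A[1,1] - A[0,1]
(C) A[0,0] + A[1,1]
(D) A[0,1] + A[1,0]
C

A[0,0] + A[1,1] is the trace of A. By the cyclic property of the trace, tr(P^(-1)AP) = tr(APP^(-1)) = tr(A), so it is the same for every matrix similar to A.

The other combinations are not similarity invariants. For example, take P = [[1, 2], [0, 1]] (det P = 1), so P^(-1) = [[1, -2], [0, 1]] and
B = P^(-1)AP = [[-8, -21], [3, 8]].
Evaluating each option on A and on B:
(A) A[0,0]: -2 for A, -8 for B -> changes
(B) A[0,0] + A[1,1] - A[0,1]: 1 for A, 21 for B -> changes
(C) A[0,0] + A[1,1]: 0 for A, 0 for B -> unchanged
(D) A[0,1] + A[1,0]: 2 for A, -18 for B -> changes

Only (C) A[0,0] + A[1,1] = 0 survives (and it does so for every P, not just this one), so it is the invariant.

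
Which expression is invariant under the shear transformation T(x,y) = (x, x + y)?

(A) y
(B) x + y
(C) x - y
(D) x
D

Under the shear T(x,y) = (x, x + y):
Substitute the transformed coordinates into each option and compare with the original:
(A) y  ->  (x + y) = x + y   [differs from y: not invariant]
(B) x + y  ->  (x) + (x + y) = 2x + y   [differs from x + y: not invariant]
(C) x - y  ->  (x) - (x + y) = -y   [differs from x - y: not invariant]
(D) x  ->  (x) = x   [equals x: invariant]

Only option (D), x, is unchanged by the transformation.
A vertical shear moves points parallel to the y-axis, so the x-coordinate (and any function of x alone) is unchanged.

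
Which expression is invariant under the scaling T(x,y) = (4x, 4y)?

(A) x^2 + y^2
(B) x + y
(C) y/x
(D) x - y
C

Under the uniform scaling T(x,y) = (4x, 4y):
Substitute the transformed coordinates into each option and compare with the original:
(A) x^2 + y^2  ->  (4x)^2 + (4y)^2 = 16x^2 + 16y^2   [differs from x^2 + y^2: not invariant]
(B) x + y  ->  (4x) + (4y) = 4x + 4y   [differs from x + y: not invariant]
(C) y/x  ->  (4y)/(4x) = y/x   [equals y/x: invariant]
(D) x - y  ->  (4x) - (4y) = 4x - 4y   [differs from x - y: not invariant]

Only option (C), y/x, is unchanged by the transformation.
The common factor 4 cancels in a ratio of coordinates, while sums, products and sums of squares pick up factors of 4 or 16.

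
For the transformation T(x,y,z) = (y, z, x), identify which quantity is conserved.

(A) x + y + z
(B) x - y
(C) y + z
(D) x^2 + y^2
A

Apply T(x,y,z) = (y, z, x) to each option, i.e. replace (x, y, z) by the transformed coordinates.
Substitute the transformed coordinates into each option and compare with the original:
(A) x + y + z  ->  (y) + (z) + (x) = x + y + z   [equals x + y + z: invariant]
(B) x - y  ->  (y) - (z) = y - z   [differs from x - y: not invariant]
(C) y + z  ->  (z) + (x) = x + z   [differs from y + z: not invariant]
(D) x^2 + y^2  ->  (y)^2 + (z)^2 = y^2 + z^2   [differs from x^2 + y^2: not invariant]

Only option (A), x + y + z, is unchanged by the transformation.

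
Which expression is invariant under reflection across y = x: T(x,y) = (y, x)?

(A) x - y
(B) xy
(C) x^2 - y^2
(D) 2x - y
B

The map is reflection across y = x: T(x,y) = (y, x).
Substitute the transformed coordinates into each option and compare with the original:
(A) x - y  ->  (y) - (x) = -x + y   [differs from x - y: not invariant]
(B) xy  ->  (y)(x) = xy   [equals xy: invariant]
(C) x^2 - y^2  ->  (y)^2 - (x)^2 = -x^2 + y^2   [differs from x^2 - y^2: not invariant]
(D) 2x - y  ->  2(y) - (x) = -x + 2y   [differs from 2x - y: not invariant]

Only option (B), xy, is unchanged by the transformation.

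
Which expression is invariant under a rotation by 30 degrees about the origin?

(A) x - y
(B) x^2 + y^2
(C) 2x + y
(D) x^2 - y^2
B

A rotation by 30 degrees sends (x, y) to (sqrt(3)x/2 - y/2, x/2 + sqrt(3)y/2).
Substitute the transformed coordinates into each option and compare with the original:
(A) x - y  ->  (sqrt(3)x/2 - y/2) - (x/2 + sqrt(3)y/2) = -x/2 + sqrt(3)x/2 - sqrt(3)y/2 - y/2   [differs from x - y: not invariant]
(B) x^2 + y^2  ->  (sqrt(3)x/2 - y/2)^2 + (x/2 + sqrt(3)y/2)^2 = x^2 + y^2   [equals x^2 + y^2: invariant]
(C) 2x + y  ->  2(sqrt(3)x/2 - y/2) + (x/2 + sqrt(3)y/2) = x/2 + sqrt(3)x - y + sqrt(3)y/2   [differs from 2x + y: not invariant]
(D) x^2 - y^2  ->  (sqrt(3)x/2 - y/2)^2 - (x/2 + sqrt(3)y/2)^2 = x^2/2 - sqrt(3)xy - y^2/2   [differs from x^2 - y^2: not invariant]

Only option (B), x^2 + y^2, is unchanged by the transformation.
Geometrically, x^2 + y^2 is the squared distance from the origin, which every rotation about the origin preserves.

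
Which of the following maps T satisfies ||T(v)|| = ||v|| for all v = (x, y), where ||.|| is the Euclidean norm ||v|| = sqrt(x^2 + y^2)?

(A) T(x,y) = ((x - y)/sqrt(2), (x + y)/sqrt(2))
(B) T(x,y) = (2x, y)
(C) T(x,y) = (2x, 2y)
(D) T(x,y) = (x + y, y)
A

A transformation preserves a norm if ||T(v)|| = ||v|| for every v; a single vector where the norm changes rules an option out.

(A) T(x,y) = ((x - y)/sqrt(2), (x + y)/sqrt(2)): preserves the norm -- it is an orthogonal map (a rotation/reflection), and (sqrt(2)(x - y)/2)^2 + (sqrt(2)(x + y)/2)^2 simplifies to x^2 + y^2.
(B) T(x,y) = (2x, y): v = (1, 0) has norm sqrt((1)^2 + (0)^2) = 1, but T(v) = (2, 0) has norm 2 -- not preserved.
(C) T(x,y) = (2x, 2y): v = (1, 0) has norm sqrt((1)^2 + (0)^2) = 1, but T(v) = (2, 0) has norm 2 -- not preserved.
(D) T(x,y) = (x + y, y): v = (0, 1) has norm sqrt((0)^2 + (1)^2) = 1, but T(v) = (1, 1) has norm sqrt(2) -- not preserved.

Therefore the answer is (A).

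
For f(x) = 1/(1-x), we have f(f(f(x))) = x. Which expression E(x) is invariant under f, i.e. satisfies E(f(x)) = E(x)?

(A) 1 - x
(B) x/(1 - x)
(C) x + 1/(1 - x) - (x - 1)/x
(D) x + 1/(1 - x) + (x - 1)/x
D

Replace x by f(x) = 1/(1 - x) in each option and simplify. As a quick numerical cross-check, also compare E(4) with E(f(4)) = E(-1/3).

(A) 1 - x  ->  1 - (1/(1 - x)) = x/(x - 1); check: E(4) = -3 but E(-1/3) = 4/3.   [not invariant]
(B) x/(1 - x)  ->  (1/(1 - x))/(1 - (1/(1 - x))) = -1/x; check: E(4) = -4/3 but E(-1/3) = -1/4.   [not invariant]
(C) x + 1/(1 - x) - (x - 1)/x  ->  (1/(1 - x)) + 1/(1 - (1/(1 - x))) - ((1/(1 - x)) - 1)/(1/(1 - x)) = (x^2(1 - x) - x + (x - 1)^2)/(x(x - 1)); check: E(4) = 35/12 but E(-1/3) = -43/12.   [not invariant]
(D) x + 1/(1 - x) + (x - 1)/x  ->  (1/(1 - x)) + 1/(1 - (1/(1 - x))) + ((1/(1 - x)) - 1)/(1/(1 - x)), which simplifies back to x + 1/(1 - x) + (x - 1)/x; check: E(4) = 53/12, E(-1/3) = 53/12.   [invariant]

Only (D) is unchanged. Indeed f(f(x)) = 1/(1 - 1/(1-x)) = (1-x)/(-x) = (x-1)/x, so E(x) = x + f(x) + f(f(x)) is the sum over the whole 3-cycle; applying f just permutes the three terms cyclically (x -> f(x) -> f(f(x)) -> x), leaving the sum unchanged.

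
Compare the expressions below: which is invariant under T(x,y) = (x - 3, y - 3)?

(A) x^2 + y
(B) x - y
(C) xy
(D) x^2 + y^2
B

An expression E(x,y) is invariant under T if E(T(x,y)) = E(x,y). Here T(x,y) = (x - 3, y - 3).
Substitute the transformed coordinates into each option and compare with the original:
(A) x^2 + y  ->  (x - 3)^2 + (y - 3) = x^2 - 6x + y + 6   [differs from x^2 + y: not invariant]
(B) x - y  ->  (x - 3) - (y - 3) = x - y   [equals x - y: invariant]
(C) xy  ->  (x - 3)(y - 3) = xy - 3x - 3y + 9   [differs from xy: not invariant]
(D) x^2 + y^2  ->  (x - 3)^2 + (y - 3)^2 = x^2 - 6x + y^2 - 6y + 18   [differs from x^2 + y^2: not invariant]

Only option (B), x - y, is unchanged by the transformation.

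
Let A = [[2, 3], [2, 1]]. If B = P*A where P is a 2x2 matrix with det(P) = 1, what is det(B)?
-4

By the multiplicative property of determinants, det(B) = det(P*A) = det(P) * det(A) = det(A),
so the determinant is invariant under multiplication by any determinant-1 matrix; we just need det(A).

det(A) = (2)(1) - (3)(2) = 2 - 6 = -4

Therefore det(B) = 1 * (-4) = -4.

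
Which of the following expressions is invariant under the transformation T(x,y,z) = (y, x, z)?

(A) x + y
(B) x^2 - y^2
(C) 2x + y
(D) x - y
A

Apply T(x,y,z) = (y, x, z) to each option, i.e. replace (x, y, z) by the transformed coordinates.
Substitute the transformed coordinates into each option and compare with the original:
(A) x + y  ->  (y) + (x) = x + y   [equals x + y: invariant]
(B) x^2 - y^2  ->  (y)^2 - (x)^2 = -x^2 + y^2   [differs from x^2 - y^2: not invariant]
(C) 2x + y  ->  2(y) + (x) = x + 2y   [differs from 2x + y: not invariant]
(D) x - y  ->  (y) - (x) = -x + y   [differs from x - y: not invariant]

Only option (A), x + y, is unchanged by the transformation.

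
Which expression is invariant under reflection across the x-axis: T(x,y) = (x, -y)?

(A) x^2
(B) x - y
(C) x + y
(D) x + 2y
A

The map is reflection across the x-axis: T(x,y) = (x, -y).
Substitute the transformed coordinates into each option and compare with the original:
(A) x^2  ->  (x)^2 = x^2   [equals x^2: invariant]
(B) x - y  ->  (x) - (-y) = x + y   [differs from x - y: not invariant]
(C) x + y  ->  (x) + (-y) = x - y   [differs from x + y: not invariant]
(D) x + 2y  ->  (x) + 2(-y) = x - 2y   [differs from x + 2y: not invariant]

Only option (A), x^2, is unchanged by the transformation.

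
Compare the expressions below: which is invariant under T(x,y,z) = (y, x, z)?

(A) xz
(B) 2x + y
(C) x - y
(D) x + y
D

Apply T(x,y,z) = (y, x, z) to each option, i.e. replace (x, y, z) by the transformed coordinates.
Substitute the transformed coordinates into each option and compare with the original:
(A) xz  ->  (y)(z) = yz   [differs from xz: not invariant]
(B) 2x + y  ->  2(y) + (x) = x + 2y   [differs from 2x + y: not invariant]
(C) x - y  ->  (y) - (x) = -x + y   [differs from x - y: not invariant]
(D) x + y  ->  (y) + (x) = x + y   [equals x + y: invariant]

Only option (D), x + y, is unchanged by the transformation.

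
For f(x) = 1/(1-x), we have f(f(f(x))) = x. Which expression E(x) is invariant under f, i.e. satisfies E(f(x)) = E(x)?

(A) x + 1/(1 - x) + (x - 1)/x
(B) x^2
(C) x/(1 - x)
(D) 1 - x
A

Replace x by f(x) = 1/(1 - x) in each option and simplify. As a quick numerical cross-check, also compare E(3) with E(f(3)) = E(-1/2).

(A) x + 1/(1 - x) + (x - 1)/x  ->  (1/(1 - x)) + 1/(1 - (1/(1 - x))) + ((1/(1 - x)) - 1)/(1/(1 - x)), which simplifies back to x + 1/(1 - x) + (x - 1)/x; check: E(3) = 19/6, E(-1/2) = 19/6.   [invariant]
(B) x^2  ->  (1/(1 - x))^2 = (x - 1)^(-2); check: E(3) = 9 but E(-1/2) = 1/4.   [not invariant]
(C) x/(1 - x)  ->  (1/(1 - x))/(1 - (1/(1 - x))) = -1/x; check: E(3) = -3/2 but E(-1/2) = -1/3.   [not invariant]
(D) 1 - x  ->  1 - (1/(1 - x)) = x/(x - 1); check: E(3) = -2 but E(-1/2) = 3/2.   [not invariant]

Only (A) is unchanged. Indeed f(f(x)) = 1/(1 - 1/(1-x)) = (1-x)/(-x) = (x-1)/x, so E(x) = x + f(x) + f(f(x)) is the sum over the whole 3-cycle; applying f just permutes the three terms cyclically (x -> f(x) -> f(f(x)) -> x), leaving the sum unchanged.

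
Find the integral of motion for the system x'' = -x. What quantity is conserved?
E = (x')^2 + x^2

Multiply the equation by x':
x' * x'' = -x * x'
The left side is d/dt[(x')^2/2] and the right side is d/dt[-x^2/2], so
d/dt[(x')^2/2 + x^2/2] = 0, i.e. (x')^2/2 + x^2/2 = constant.
Multiplying by 2, the integral of motion is E = (x')^2 + x^2.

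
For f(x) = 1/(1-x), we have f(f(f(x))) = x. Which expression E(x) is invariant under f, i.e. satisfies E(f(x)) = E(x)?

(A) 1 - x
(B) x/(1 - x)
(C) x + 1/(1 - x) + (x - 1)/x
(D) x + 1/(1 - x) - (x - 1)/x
C

Replace x by f(x) = 1/(1 - x) in each option and simplify. As a quick numerical cross-check, also compare E(5) with E(f(5)) = E(-1/4).

(A) 1 - x  ->  1 - (1/(1 - x)) = x/(x - 1); check: E(5) = -4 but E(-1/4) = 5/4.   [not invariant]
(B) x/(1 - x)  ->  (1/(1 - x))/(1 - (1/(1 - x))) = -1/x; check: E(5) = -5/4 but E(-1/4) = -1/5.   [not invariant]
(C) x + 1/(1 - x) + (x - 1)/x  ->  (1/(1 - x)) + 1/(1 - (1/(1 - x))) + ((1/(1 - x)) - 1)/(1/(1 - x)), which simplifies back to x + 1/(1 - x) + (x - 1)/x; check: E(5) = 111/20, E(-1/4) = 111/20.   [invariant]
(D) x + 1/(1 - x) - (x - 1)/x  ->  (1/(1 - x)) + 1/(1 - (1/(1 - x))) - ((1/(1 - x)) - 1)/(1/(1 - x)) = (x^2(1 - x) - x + (x - 1)^2)/(x(x - 1)); check: E(5) = 79/20 but E(-1/4) = -89/20.   [not invariant]

Only (C) is unchanged. Indeed f(f(x)) = 1/(1 - 1/(1-x)) = (1-x)/(-x) = (x-1)/x, so E(x) = x + f(x) + f(f(x)) is the sum over the whole 3-cycle; applying f just permutes the three terms cyclically (x -> f(x) -> f(f(x)) -> x), leaving the sum unchanged.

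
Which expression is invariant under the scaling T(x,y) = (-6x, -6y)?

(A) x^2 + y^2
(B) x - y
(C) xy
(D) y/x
D

Under the uniform scaling T(x,y) = (-6x, -6y):
Substitute the transformed coordinates into each option and compare with the original:
(A) x^2 + y^2  ->  (-6x)^2 + (-6y)^2 = 36x^2 + 36y^2   [differs from x^2 + y^2: not invariant]
(B) x - y  ->  (-6x) - (-6y) = -6x + 6y   [differs from x - y: not invariant]
(C) xy  ->  (-6x)(-6y) = 36xy   [differs from xy: not invariant]
(D) y/x  ->  (-6y)/(-6x) = y/x   [equals y/x: invariant]

Only option (D), y/x, is unchanged by the transformation.
The common factor -6 cancels in a ratio of coordinates, while sums, products and sums of squares pick up factors of -6 or 36.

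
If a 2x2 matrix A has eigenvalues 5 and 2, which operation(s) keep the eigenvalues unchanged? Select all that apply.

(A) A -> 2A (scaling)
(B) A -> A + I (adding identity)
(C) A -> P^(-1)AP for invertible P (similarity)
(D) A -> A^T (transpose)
C and D

Eigenvalues are preserved by:
1. Similarity transformations: A -> P^(-1)AP (same characteristic polynomial)
2. Transpose: A^T has the same eigenvalues as A

Eigenvalues are NOT preserved by:
- Adding identity: eigenvalues become 5+1, 2+1
- Scaling: eigenvalues become 10, 4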